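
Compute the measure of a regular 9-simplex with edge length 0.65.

Volume = 0.65^9 · √(10/2^9) / 9! ≈ 7.97668e-09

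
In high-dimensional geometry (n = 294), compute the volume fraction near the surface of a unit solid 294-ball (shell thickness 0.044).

1 - (1-0.044)^294 ≈ 0.9999982027 ≈ 99.999820%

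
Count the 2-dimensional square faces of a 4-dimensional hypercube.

Choose 2 of 4 axes to span the face (C(4,2) = 6 ways), then fix each of the remaining 2 coordinates at one of its two extreme values (2^2 = 4 ways): 6·4 = 24.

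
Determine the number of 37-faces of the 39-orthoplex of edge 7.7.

Number of 37-faces = 2^(37+1) · C(39,37+1) = 274877906944 · 39 = 10720238370816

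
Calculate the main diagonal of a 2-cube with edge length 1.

||(1,1,...,1)|| = √(2)·1 ≈ 1.41421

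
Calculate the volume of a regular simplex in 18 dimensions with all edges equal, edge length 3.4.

V_18 = √(19) · 3.4^18 / (18! · 2^(18/2)) ≈ 4.90215e-09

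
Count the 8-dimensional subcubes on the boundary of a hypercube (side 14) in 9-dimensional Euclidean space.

f_8(9-cube) = (9 choose 8) · 2^1 = 18.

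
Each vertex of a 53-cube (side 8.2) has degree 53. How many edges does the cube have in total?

Each of the 2^53 = 9007199254740992 vertices has degree 53; total edges = 53·2^53/2 = 238690780250636288.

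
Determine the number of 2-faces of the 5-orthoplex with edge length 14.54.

f_2(5-orthoplex) = 2^3 · (5 choose 3) = 80.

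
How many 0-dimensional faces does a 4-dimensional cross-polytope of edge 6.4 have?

Each 0-face is the convex hull of 1 vertex, one chosen as ±e_i from each of 1 distinct axis: 2^1·C(4,1) = 8.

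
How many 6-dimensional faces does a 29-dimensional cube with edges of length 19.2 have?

Number of 6-faces = C(29,6) · 2^(29-6) = 475020 · 8388608 = 3984756572160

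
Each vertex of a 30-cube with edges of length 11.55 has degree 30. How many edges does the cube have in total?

Each of the 2^30 = 1073741824 vertices has degree 30; total edges = 30·2^30/2 = 16106127360.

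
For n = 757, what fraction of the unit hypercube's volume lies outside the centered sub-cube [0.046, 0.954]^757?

The inner cube has side 1-2·0.046 = 0.908 and volume (0.908)^757 ≈ 1.866e-32, so the shell holds 1 - 1.866e-32 of the volume.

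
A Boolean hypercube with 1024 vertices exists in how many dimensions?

Since 2^n = 1024, we have n = 10.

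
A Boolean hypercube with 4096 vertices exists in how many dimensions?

n = log_2(4096) = 12.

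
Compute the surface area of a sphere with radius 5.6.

S = n·V_n(r)/r = 3·V_3(5.6)/5.6 (volume-to-surface relation), giving 4πr² = 4π·(5.6)² ≈ 394.081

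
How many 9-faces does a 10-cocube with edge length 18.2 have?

Each 9-face is the convex hull of 10 vertices, one chosen as ±e_i from each of 10 distinct axes: 2^10·C(10,10) = 1024.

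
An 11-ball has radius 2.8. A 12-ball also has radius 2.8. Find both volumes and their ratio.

V_11(2.8) ≈ 156258. V_12(2.8) ≈ 310072. Ratio V_11/V_12 ≈ 0.5039.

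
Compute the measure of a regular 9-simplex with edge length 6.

V_9 = √(10) · 6^9 / (9! · 2^(9/2)) ≈ 3.88118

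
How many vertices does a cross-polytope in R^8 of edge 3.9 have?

An n-cross-polytope has 2^(k+1)·C(n,k+1) k-faces. Here 2^1·C(8,1) = 2·8 = 16.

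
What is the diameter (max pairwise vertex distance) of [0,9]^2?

||(9,9,...,9)|| = √(2)·9 ≈ 12.7279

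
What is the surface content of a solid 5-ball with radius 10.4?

S = n·V_n(r)/r = 5·V_5(10.4)/10.4 (volume-to-surface relation), giving 307894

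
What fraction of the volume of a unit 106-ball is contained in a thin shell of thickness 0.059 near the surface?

1 - (1-0.059)^106 ≈ 0.998413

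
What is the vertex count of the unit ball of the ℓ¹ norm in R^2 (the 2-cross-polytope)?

The vertices are ±e_1, ..., ±e_2, so there are 2·2 = 4.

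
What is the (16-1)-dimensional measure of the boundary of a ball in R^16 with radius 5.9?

S_16(5.9) = 2·π^(16/2)·(5.9)^15 / Γ(16/2) ≈ 1.37587e+12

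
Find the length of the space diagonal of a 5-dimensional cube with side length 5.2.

Diagonal = √5 · 5.2 ≈ 11.6276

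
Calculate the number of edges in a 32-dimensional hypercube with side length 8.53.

Number of 1-faces = C(32,1)·2^(32-1) = 32·2147483648 = 68719476736.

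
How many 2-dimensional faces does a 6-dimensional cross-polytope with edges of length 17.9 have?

Number of 2-faces = 2^(2+1) · C(6,2+1) = 8 · 20 = 160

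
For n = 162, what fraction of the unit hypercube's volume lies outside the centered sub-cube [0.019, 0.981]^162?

1 - (1 - 2·0.019)^162 = 1 - 0.962^162 ≈ 0.998119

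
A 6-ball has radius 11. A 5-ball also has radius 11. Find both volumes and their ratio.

V_6(11) ≈ 9.15492e+06. V_5(11) ≈ 847738. Ratio V_6/V_5 ≈ 10.8.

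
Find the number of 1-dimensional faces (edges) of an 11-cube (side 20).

An n-cube has n·2^(n-1) edges. With n = 11: 11·1024 = 11264.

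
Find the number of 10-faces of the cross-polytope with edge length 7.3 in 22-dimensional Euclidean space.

Number of 10-faces = 2^(10+1) · C(22,10+1) = 2048 · 705432 = 1444724736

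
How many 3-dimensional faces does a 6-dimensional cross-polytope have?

Each 3-face is the convex hull of 4 vertices, one chosen as ±e_i from each of 4 distinct axes: 2^4·C(6,4) = 240.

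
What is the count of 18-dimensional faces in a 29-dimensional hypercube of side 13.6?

Number of 18-faces = C(29,18) · 2^(29-18) = 34597290 · 2048 = 70855249920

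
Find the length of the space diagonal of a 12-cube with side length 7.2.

Diagonal = √12 · 7.2 ≈ 24.9415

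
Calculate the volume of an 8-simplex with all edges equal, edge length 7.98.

For a regular n-simplex with edge a, V = (a^n / n!)·√((n+1)/2^n). With a=7.98, n=8: V ≈ 76.4723.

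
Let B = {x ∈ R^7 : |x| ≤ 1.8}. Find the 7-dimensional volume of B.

Volume = π^{7/2}·(1.8)^7/Γ(9/2) ≈ 289.26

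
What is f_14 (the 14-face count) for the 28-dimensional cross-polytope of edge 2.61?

Each 14-face is the convex hull of 15 vertices, one chosen as ±e_i from each of 15 distinct axes: 2^15·C(28,15) = 1226904698880.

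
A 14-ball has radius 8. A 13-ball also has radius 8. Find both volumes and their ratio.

V_14(8) ≈ 2.63559e+12. V_13(8) ≈ 5.00623e+11. Ratio V_14/V_13 ≈ 5.265.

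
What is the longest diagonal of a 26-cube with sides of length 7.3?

d = √(7.3² + 7.3² + ... + 7.3²) [26 terms] = √(26·7.3²) = 7.3√26 ≈ 37.2228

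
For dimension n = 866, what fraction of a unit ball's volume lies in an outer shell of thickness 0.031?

1 - (1-0.031)^866 ≈ 1 - 1.433e-12 ≈ (100 - 1.43e-10)%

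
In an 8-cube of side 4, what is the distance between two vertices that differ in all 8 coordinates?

The space diagonal of an n-cube of side s is s√n. Here 4·√8 ≈ 11.3137.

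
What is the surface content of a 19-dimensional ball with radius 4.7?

S = n·V_n(r)/r = 19·V_19(4.7)/4.7 (volume-to-surface relation), giving 1.10944e+12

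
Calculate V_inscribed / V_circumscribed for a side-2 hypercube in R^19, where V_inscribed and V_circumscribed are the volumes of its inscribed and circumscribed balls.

V_in/V_out = n^(-n/2) = 19^(-19/2) ≈ 7.10953e-13.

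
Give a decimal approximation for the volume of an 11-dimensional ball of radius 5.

V = 625000000·π^5/2079 ≈ 9.19973e+07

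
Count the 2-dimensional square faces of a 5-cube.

Choose 2 of 5 axes to span the face (C(5,2) = 10 ways), then fix each of the remaining 3 coordinates at one of its two extreme values (2^3 = 8 ways): 10·8 = 80.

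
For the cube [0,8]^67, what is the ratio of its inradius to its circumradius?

Ratio = (s/2)/(s√67/2) = 67^(-1/2) ≈ 0.122169.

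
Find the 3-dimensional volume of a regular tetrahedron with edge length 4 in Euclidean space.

Volume = (√2/12) · 4³ = 7.54247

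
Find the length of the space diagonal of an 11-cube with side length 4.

Diagonal = √11 · 4 ≈ 13.2665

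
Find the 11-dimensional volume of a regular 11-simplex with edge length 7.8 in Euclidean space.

V_11 = √(12) · 7.8^11 / (11! · 2^(11/2)) ≈ 12.4684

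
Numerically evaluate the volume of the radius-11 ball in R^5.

The n-ball volume is π^(n/2)·r^n/Γ(n/2+1). With n=5, r=11: V = 1288408·π^2/15 ≈ 847738.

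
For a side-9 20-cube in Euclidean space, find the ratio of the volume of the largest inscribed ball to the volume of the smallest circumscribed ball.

The radii are 9/2 and 9√20/2, so the volume ratio is (1/√20)^20 = 20^{-20/2} ≈ 9.76562e-14.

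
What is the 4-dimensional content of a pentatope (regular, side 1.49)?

For a regular n-simplex with edge a, V = (a^n / n!)·√((n+1)/2^n). With a=1.49, n=4: V ≈ 0.114804.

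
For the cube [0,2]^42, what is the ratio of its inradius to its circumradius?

For an n-cube of any side s, the inradius is s/2 and the circumradius is s√n/2, so the ratio is 1/√42 ≈ 0.154303.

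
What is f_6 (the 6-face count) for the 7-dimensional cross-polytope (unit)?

f_6(7-orthoplex) = 2^7 · (7 choose 7) = 128.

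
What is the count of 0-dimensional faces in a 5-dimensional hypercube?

Number of 0-faces = C(5,0) · 2^(5-0) = 1 · 32 = 32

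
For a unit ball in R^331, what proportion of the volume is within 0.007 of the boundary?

1 - (1-0.007)^331 ≈ 0.902231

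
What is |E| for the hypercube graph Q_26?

An n-cube has n·2^(n-1) edges. With n = 26: 26·33554432 = 872415232.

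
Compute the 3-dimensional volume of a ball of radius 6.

V = 288·π ≈ 904.779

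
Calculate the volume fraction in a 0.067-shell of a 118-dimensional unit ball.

Shell fraction = 1 - (1-0.067)^118 ≈ 0.999721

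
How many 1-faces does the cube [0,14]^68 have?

Number of 1-faces = C(68,1)·2^(68-1) = 68·147573952589676412928 = 10035028776097996079104.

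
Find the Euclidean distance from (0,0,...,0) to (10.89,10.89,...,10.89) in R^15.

Diagonal = √15 · 10.89 ≈ 42.1768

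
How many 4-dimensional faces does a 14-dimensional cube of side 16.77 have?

An n-cube has C(n,k)·2^(n-k) k-faces. Here C(14,4)·2^10 = 1001·1024 = 1025024.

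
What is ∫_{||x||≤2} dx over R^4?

Volume = π^{4/2}·(2)^4/Γ(3) = 8·π^2 ≈ 78.9568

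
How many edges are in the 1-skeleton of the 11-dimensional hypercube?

The 11-cube has n·2^(n-1) = 11·2^10 = 11·1024 = 11264 edges.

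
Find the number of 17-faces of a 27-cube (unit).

Choose 17 of 27 axes to span the face (C(27,17) = 8436285 ways), then fix each of the remaining 10 coordinates at one of its two extreme values (2^10 = 1024 ways): 8436285·1024 = 8638755840.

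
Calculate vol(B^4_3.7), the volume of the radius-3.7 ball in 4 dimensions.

The n-ball volume is π^(n/2)·r^n/Γ(n/2+1). With n=4, r=3.7: V ≈ 924.861.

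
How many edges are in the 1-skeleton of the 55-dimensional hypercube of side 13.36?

Number of 1-faces = C(55,1)·2^(55-1) = 55·18014398509481984 = 990791918021509120.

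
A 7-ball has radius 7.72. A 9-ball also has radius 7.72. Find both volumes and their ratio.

V_7(7.72) ≈ 7.7215e+06. V_9(7.72) ≈ 3.21272e+08. Ratio V_7/V_9 ≈ 0.02403.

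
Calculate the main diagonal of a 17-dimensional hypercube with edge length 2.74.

||(2.74,2.74,...,2.74)|| = √(17)·2.74 ≈ 11.2973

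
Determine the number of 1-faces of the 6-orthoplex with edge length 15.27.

Each 1-face is the convex hull of 2 vertices, one chosen as ±e_i from each of 2 distinct axes: 2^2·C(6,2) = 60.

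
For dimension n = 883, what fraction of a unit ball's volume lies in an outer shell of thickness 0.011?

1 - (1-0.011)^883 ≈ 0.999943 ≈ 99.9943%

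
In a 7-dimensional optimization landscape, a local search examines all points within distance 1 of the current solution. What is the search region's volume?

The n-ball volume is π^(n/2)·r^n/Γ(n/2+1). With n=7, r=1: V = 16·π^3/105 ≈ 4.72477.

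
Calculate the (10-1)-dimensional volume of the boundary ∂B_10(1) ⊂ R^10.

|∂B_10(1)| = π^5/12 ≈ 25.5016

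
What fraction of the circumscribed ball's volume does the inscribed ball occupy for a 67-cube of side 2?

Volume scales as r^n, and r_in/r_out = 1/√67, giving (1/√67)^67 ≈ 6.70647e-62.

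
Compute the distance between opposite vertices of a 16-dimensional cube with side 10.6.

d = √(10.6² + 10.6² + ... + 10.6²) [16 terms] = √(16·10.6²) = 10.6√16 = 42.4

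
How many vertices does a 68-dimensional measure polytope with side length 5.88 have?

Each vertex is a binary string of length 68, so there are 2^68 = 295147905179352825856.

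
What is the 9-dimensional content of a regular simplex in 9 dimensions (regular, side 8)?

V_9 = √(10) · 8^9 / (9! · 2^(9/2)) ≈ 51.6906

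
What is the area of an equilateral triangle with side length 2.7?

Area = (√3/4) · 2.7² = 3.15666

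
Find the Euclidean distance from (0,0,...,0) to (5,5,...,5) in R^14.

Diagonal = √14 · 5 ≈ 18.7083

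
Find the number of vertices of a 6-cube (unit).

Each vertex is a binary string of length 6, so there are 2^6 = 64.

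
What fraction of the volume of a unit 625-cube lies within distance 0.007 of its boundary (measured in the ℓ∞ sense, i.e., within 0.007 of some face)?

1 - (1 - 2·0.007)^625 = 1 - 0.986^625 ≈ 0.999851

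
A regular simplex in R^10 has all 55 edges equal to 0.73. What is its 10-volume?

For a regular n-simplex with edge a, V = (a^n / n!)·√((n+1)/2^n). With a=0.73, n=10: V ≈ 1.22747e-09.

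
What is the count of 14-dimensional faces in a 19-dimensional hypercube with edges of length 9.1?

Choose 14 of 19 axes to span the face (C(19,14) = 11628 ways), then fix each of the remaining 5 coordinates at one of its two extreme values (2^5 = 32 ways): 11628·32 = 372096.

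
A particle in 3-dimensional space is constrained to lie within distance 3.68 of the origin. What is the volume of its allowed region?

Volume = π^{3/2}·(3.68)^3/Γ(5/2) ≈ 208.753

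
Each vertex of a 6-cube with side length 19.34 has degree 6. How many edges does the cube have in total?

The 6-cube has n·2^(n-1) = 6·2^5 = 6·32 = 192 edges.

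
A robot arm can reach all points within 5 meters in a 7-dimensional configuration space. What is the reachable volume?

The n-ball volume is π^(n/2)·r^n/Γ(n/2+1). With n=7, r=5: V = 250000·π^3/21 ≈ 369122.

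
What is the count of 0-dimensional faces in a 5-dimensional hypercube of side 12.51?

Number of 0-faces = C(5,0) · 2^(5-0) = 1 · 32 = 32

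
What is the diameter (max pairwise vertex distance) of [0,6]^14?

||(6,6,...,6)|| = √(14)·6 ≈ 22.4499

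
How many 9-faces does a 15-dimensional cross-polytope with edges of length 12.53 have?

f_9(15-orthoplex) = 2^10 · (15 choose 10) = 3075072.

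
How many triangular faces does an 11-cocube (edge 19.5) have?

Number of 2-faces = 2^(2+1) · C(11,2+1) = 8 · 165 = 1320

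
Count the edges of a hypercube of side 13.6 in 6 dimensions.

An n-cube has n·2^(n-1) edges. With n = 6: 6·32 = 192.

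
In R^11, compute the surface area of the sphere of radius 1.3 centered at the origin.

S = n·V_n(r)/r = 11·V_11(1.3)/1.3 (volume-to-surface relation), giving 285.714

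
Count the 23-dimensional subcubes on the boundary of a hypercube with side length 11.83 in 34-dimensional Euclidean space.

An n-cube has C(n,k)·2^(n-k) k-faces. Here C(34,23)·2^11 = 286097760·2048 = 585928212480.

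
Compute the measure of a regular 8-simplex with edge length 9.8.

Volume = 9.8^8 · √(9/2^8) / 8! ≈ 395.63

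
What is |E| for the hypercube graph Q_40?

The 40-cube has n·2^(n-1) = 40·2^39 = 40·549755813888 = 21990232555520 edges.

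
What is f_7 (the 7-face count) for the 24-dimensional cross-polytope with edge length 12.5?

Each 7-face is the convex hull of 8 vertices, one chosen as ±e_i from each of 8 distinct axes: 2^8·C(24,8) = 188280576.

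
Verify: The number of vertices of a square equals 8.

False. The 2-cube has 2^2 = 4 vertices.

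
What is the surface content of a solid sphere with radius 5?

S = n·V_n(r)/r = 3·V_3(5)/5 (volume-to-surface relation), giving 4πr² = 4π·(5)² ≈ 314.159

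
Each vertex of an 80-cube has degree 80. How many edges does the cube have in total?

Each of the 2^80 = 1208925819614629174706176 vertices has degree 80; total edges = 80·2^80/2 = 48357032784585166988247040.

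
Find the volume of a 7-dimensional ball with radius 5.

Volume = π^{7/2}·(5)^7/Γ(9/2) = 250000·π^3/21 ≈ 369122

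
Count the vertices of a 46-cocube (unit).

The 46-dimensional cross-polytope has 2n = 2·46 = 92 vertices.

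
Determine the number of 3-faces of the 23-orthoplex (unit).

f_3(23-orthoplex) = 2^4 · (23 choose 4) = 141680.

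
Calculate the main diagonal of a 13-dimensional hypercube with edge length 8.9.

d = √(8.9² + 8.9² + ... + 8.9²) [13 terms] = √(13·8.9²) = 8.9√13 ≈ 32.0894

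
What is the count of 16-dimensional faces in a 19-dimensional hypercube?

An n-cube has C(n,k)·2^(n-k) k-faces. Here C(19,16)·2^3 = 969·8 = 7752.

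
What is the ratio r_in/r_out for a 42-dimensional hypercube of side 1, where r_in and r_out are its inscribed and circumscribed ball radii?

r_in / r_out = (1/2) / (1√42/2) = 1/√42 ≈ 0.154303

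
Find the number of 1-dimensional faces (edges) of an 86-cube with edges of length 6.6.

Number of 1-faces = C(86,1)·2^(86-1) = 86·38685626227668133590597632 = 3326963855579459488791396352.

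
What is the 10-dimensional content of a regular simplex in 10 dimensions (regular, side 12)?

Volume = 12^10 · √(11/2^10) / 10! ≈ 1768.46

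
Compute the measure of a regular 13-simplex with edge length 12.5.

V = (12.5^13 / 13!) · √((13+1) / 2^13) ≈ 1207.59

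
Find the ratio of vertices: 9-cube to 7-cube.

The 9-cube has 2^9 = 512 vertices. The 7-cube has 2^7 = 128 vertices. Ratio: 512/128 = 4.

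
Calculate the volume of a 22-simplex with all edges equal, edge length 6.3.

Volume = 6.3^22 · √(23/2^22) / 22! ≈ 8.02157e-07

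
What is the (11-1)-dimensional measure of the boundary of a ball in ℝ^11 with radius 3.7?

The surface area of an n-ball is 2π^(n/2) r^(n-1) / Γ(n/2). For n=11, r=3.7: 9.96586e+06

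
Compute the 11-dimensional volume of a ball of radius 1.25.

Volume = π^{11/2}·(1.25)^11/Γ(13/2) ≈ 21.9339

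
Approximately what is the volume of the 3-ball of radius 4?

Volume = π^{3/2}·(4)^3/Γ(5/2) = 256·π/3 ≈ 268.083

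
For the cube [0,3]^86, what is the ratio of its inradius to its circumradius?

Ratio = (s/2)/(s√86/2) = 86^(-1/2) ≈ 0.107833.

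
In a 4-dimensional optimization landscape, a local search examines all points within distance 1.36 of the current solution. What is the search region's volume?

V_4(1.36) = π^(4/2) · (1.36)^4 / Γ(4/2 + 1) ≈ 16.8821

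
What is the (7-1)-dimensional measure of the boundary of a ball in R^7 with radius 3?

S = n·V_n(r)/r = 7·V_7(3)/3 (volume-to-surface relation), giving 3888·π^3/5 ≈ 24110.5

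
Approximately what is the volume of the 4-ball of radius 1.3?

The n-ball volume is π^(n/2)·r^n/Γ(n/2+1). With n=4, r=1.3: V ≈ 14.0943.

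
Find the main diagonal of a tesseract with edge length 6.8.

The space diagonal of an n-cube of side s is s√n. Here 6.8·√4 = 13.6.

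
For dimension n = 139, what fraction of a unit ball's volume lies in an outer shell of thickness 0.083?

1 - (1-0.083)^139 ≈ 0.999994 ≈ 99.999412%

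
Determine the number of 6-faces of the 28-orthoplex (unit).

f_6(28-orthoplex) = 2^7 · (28 choose 7) = 151557120.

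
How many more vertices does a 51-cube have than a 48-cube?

The 51-cube has 2^51 = 2251799813685248 vertices. The 48-cube has 2^48 = 281474976710656 vertices. Difference: 2251799813685248 - 281474976710656 = 1970324836974592.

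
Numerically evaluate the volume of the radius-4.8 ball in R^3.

The n-ball volume is π^(n/2)·r^n/Γ(n/2+1). With n=3, r=4.8: V ≈ 463.247.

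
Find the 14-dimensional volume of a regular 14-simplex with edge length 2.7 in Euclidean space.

Volume = 2.7^14 · √(15/2^14) / 14! ≈ 3.79769e-07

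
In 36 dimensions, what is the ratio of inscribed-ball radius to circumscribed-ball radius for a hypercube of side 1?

Ratio = (s/2)/(s√36/2) = 36^(-1/2) ≈ 0.166667.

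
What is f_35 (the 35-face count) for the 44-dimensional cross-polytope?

Each 35-face is the convex hull of 36 vertices, one chosen as ±e_i from each of 36 distinct axes: 2^36·C(44,36) = 12179333387986665472.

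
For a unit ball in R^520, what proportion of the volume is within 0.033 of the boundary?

Shell fraction = 1 - (1-0.033)^520 ≈ 0.9999999736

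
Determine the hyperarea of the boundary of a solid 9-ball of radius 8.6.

|∂B_9(8.6)| ≈ 8.88276e+08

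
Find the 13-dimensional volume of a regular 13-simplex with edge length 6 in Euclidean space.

V = (6^13 / 13!) · √((13+1) / 2^13) ≈ 0.0867072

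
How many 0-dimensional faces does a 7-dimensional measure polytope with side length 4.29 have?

Number of 0-faces = C(7,0) · 2^(7-0) = 1 · 128 = 128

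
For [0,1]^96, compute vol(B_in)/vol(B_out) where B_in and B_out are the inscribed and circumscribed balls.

V_in / V_out = (r_in/r_out)^96 = (1/√96)^96 = 96^(-96/2) ≈ 7.09546e-96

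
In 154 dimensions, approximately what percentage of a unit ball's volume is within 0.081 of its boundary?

1 - (1-0.081)^154 ≈ 0.9999977582 ≈ 99.999776%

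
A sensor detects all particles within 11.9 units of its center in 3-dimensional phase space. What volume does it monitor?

V_3(11.9) = π^(3/2) · (11.9)^3 / Γ(3/2 + 1) ≈ 7058.78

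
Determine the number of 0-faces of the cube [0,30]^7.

Choose 0 of 7 axes to span the face (C(7,0) = 1 way), then fix each of the remaining 7 coordinates at one of its two extreme values (2^7 = 128 ways): 1·128 = 128.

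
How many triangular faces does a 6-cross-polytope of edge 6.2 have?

Number of 2-faces = 2^(2+1) · C(6,2+1) = 8 · 20 = 160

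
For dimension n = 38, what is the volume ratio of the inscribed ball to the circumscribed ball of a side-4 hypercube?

The radii are 4/2 and 4√38/2, so the volume ratio is (1/√38)^38 = 38^{-38/2} ≈ 9.64077e-31.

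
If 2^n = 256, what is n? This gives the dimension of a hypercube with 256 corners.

The n-cube has 2^n vertices, and 256 = 2^8, so n = 8.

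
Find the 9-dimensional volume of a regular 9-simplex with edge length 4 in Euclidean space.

Volume = 4^9 · √(10/2^9) / 9! ≈ 0.100958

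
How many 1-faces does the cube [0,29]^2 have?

The 2-cube has n·2^(n-1) = 2·2^1 = 2·2 = 4 edges.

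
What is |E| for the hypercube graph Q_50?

The 50-cube has n·2^(n-1) = 50·2^49 = 50·562949953421312 = 28147497671065600 edges.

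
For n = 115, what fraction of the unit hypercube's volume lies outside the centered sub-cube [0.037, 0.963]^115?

1 - (1 - 2·0.037)^115 = 1 - 0.926^115 ≈ 0.999855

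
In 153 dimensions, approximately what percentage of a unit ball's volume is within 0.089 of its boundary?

1 - (1-0.089)^153 ≈ 0.9999993598 ≈ 99.999936%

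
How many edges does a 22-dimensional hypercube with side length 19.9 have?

Number of 1-faces = C(22,1)·2^(22-1) = 22·2097152 = 46137344.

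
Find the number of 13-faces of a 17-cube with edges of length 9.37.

f_13(17-cube) = (17 choose 13) · 2^4 = 38080.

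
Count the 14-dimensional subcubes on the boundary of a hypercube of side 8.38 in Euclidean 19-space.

An n-cube has C(n,k)·2^(n-k) k-faces. Here C(19,14)·2^5 = 11628·32 = 372096.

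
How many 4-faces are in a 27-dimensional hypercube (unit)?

Choose 4 of 27 axes to span the face (C(27,4) = 17550 ways), then fix each of the remaining 23 coordinates at one of its two extreme values (2^23 = 8388608 ways): 17550·8388608 = 147220070400.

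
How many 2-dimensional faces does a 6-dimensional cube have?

An n-cube has C(n,k)·2^(n-k) k-faces. Here C(6,2)·2^4 = 15·16 = 240.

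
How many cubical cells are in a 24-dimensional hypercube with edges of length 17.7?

An n-cube has C(n,k)·2^(n-k) k-faces. Here C(24,3)·2^21 = 2024·2097152 = 4244635648.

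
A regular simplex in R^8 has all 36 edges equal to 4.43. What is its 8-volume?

V = (4.43^8 / 8!) · √((8+1) / 2^8) ≈ 0.68978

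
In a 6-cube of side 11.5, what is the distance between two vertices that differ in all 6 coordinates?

The space diagonal of an n-cube of side s is s√n. Here 11.5·√6 ≈ 28.1691.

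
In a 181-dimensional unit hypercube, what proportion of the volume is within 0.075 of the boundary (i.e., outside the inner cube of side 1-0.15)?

1 - (1 - 2·0.075)^181 = 1 - 0.85^181 ≈ 1 - 1.678e-13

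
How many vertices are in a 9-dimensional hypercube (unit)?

Number of 0-faces = C(9,0) · 2^(9-0) = 1 · 512 = 512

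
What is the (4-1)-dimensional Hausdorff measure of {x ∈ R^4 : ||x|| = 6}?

S = n·V_n(r)/r = 4·V_4(6)/6 (volume-to-surface relation), giving 432·π^2 ≈ 4263.67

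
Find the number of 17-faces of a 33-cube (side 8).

An n-cube has C(n,k)·2^(n-k) k-faces. Here C(33,17)·2^16 = 1166803110·65536 = 76467608616960.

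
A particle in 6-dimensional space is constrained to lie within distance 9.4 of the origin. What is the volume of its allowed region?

The n-ball volume is π^(n/2)·r^n/Γ(n/2+1). With n=6, r=9.4: V ≈ 3.56505e+06.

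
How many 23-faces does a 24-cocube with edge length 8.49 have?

An n-cross-polytope has 2^(k+1)·C(n,k+1) k-faces. Here 2^24·C(24,24) = 16777216·1 = 16777216.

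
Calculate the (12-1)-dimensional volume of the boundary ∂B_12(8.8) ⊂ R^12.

|∂B_12(8.8)| ≈ 3.92697e+11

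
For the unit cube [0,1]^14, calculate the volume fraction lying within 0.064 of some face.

Shell fraction = 1 - (1-0.128)^14 ≈ 0.853029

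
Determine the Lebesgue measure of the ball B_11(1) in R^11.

The n-ball volume is π^(n/2)·r^n/Γ(n/2+1). With n=11, r=1: V = 64·π^5/10395 ≈ 1.8841.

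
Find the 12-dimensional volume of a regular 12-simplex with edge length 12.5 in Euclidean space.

V_12 = √(13) · 12.5^12 / (12! · 2^(12/2)) ≈ 1711.49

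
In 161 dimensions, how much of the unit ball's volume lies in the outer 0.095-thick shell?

V(inner)/V(outer) = ((1-0.095)/1)^161 ≈ 1.048e-07, so the shell fraction is 0.9999998952.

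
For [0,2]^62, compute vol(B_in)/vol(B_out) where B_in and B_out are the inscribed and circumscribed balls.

V_in/V_out = n^(-n/2) = 62^(-62/2) ≈ 2.72808e-56.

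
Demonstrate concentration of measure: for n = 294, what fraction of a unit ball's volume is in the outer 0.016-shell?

1 - (1-0.016)^294 ≈ 0.991279 ≈ 99.13%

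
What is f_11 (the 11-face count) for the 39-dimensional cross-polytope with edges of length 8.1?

An n-cross-polytope has 2^(k+1)·C(n,k+1) k-faces. Here 2^12·C(39,12) = 4096·3910797436 = 16018626297856.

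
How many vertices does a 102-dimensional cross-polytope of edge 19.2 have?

The vertices are ±e_1, ..., ±e_102, so there are 2·102 = 204.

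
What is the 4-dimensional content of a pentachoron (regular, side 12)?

V = (12^4 / 4!) · √((4+1) / 2^4) ≈ 482.991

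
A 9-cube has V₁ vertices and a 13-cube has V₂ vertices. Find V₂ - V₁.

V₁ = 2^9 = 512. V₂ = 2^13 = 8192. V₂ - V₁ = 7680.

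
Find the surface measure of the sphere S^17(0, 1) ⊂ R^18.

|∂B_18(1)| = π^9/20160 ≈ 1.47863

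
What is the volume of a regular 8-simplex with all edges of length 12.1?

Volume = 12.1^8 · √(9/2^8) / 8! ≈ 2136.8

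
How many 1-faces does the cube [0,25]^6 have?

An n-cube has n·2^(n-1) edges. With n = 6: 6·32 = 192.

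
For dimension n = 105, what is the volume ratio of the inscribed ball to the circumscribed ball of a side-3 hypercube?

V_in/V_out = n^(-n/2) = 105^(-105/2) ≈ 7.71901e-107.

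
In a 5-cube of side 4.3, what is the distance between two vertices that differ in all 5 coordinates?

d = √(4.3² + 4.3² + ... + 4.3²) [5 terms] = √(5·4.3²) = 4.3√5 ≈ 9.61509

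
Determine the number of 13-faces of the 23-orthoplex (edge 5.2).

An n-cross-polytope has 2^(k+1)·C(n,k+1) k-faces. Here 2^14·C(23,14) = 16384·817190 = 13388840960.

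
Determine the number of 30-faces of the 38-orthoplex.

An n-cross-polytope has 2^(k+1)·C(n,k+1) k-faces. Here 2^31·C(38,31) = 2147483648·12620256 = 27101793393573888.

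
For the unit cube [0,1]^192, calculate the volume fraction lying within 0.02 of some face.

1 - (1 - 2·0.02)^192 = 1 - 0.96^192 ≈ 0.999605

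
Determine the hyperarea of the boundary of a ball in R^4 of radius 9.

|∂B_4(9)| = 1458·π^2 ≈ 14389.9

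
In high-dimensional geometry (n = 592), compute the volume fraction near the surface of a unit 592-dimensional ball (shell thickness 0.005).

1 - (1-0.005)^592 ≈ 0.948564 ≈ 94.86%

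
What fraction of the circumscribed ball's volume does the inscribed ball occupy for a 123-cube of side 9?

Volume scales as r^n, and r_in/r_out = 1/√123, giving (1/√123)^123 ≈ 2.95689e-129.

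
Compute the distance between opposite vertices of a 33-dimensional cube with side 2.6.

The space diagonal of an n-cube of side s is s√n. Here 2.6·√33 ≈ 14.9359.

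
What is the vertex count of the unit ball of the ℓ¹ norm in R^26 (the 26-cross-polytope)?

Number of vertices = 2n = 52.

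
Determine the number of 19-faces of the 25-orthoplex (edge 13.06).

Number of 19-faces = 2^(19+1) · C(25,19+1) = 1048576 · 53130 = 55710842880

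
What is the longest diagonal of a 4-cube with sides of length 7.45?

Diagonal = √4 · 7.45 = 14.9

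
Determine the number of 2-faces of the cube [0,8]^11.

Choose 2 of 11 axes to span the face (C(11,2) = 55 ways), then fix each of the remaining 9 coordinates at one of its two extreme values (2^9 = 512 ways): 55·512 = 28160.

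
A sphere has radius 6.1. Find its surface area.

The surface area of an n-ball is 2π^(n/2) r^(n-1) / Γ(n/2). For n=3, r=6.1: 4πr² = 4π·(6.1)² ≈ 467.595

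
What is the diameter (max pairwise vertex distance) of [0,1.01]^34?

d = √(1.01² + 1.01² + ... + 1.01²) [34 terms] = √(34·1.01²) = 1.01√34 ≈ 5.88926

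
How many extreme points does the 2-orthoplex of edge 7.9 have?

An n-cross-polytope has 2n vertices; here n = 2, giving 4.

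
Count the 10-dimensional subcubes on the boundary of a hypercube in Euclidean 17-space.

An n-cube has C(n,k)·2^(n-k) k-faces. Here C(17,10)·2^7 = 19448·128 = 2489344.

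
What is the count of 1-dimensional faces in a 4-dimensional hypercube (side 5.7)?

Number of 1-faces = C(4,1) · 2^(4-1) = 4 · 8 = 32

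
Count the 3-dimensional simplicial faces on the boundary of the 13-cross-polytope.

f_3(13-orthoplex) = 2^4 · (13 choose 4) = 11440.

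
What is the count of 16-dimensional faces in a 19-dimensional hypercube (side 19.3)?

Choose 16 of 19 axes to span the face (C(19,16) = 969 ways), then fix each of the remaining 3 coordinates at one of its two extreme values (2^3 = 8 ways): 969·8 = 7752.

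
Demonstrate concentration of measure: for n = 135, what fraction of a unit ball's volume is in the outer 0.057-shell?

1 - (1-0.057)^135 ≈ 0.999638 ≈ 99.9638%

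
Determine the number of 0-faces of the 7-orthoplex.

Number of 0-faces = 2^(0+1) · C(7,0+1) = 2 · 7 = 14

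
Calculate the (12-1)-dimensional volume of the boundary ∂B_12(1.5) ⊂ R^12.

S = n·V_n(r)/r = 12·V_12(1.5)/1.5 (volume-to-surface relation), giving 59049·π^6/40960 ≈ 1385.96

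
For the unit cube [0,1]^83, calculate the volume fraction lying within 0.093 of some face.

1 - (1 - 2·0.093)^83 = 1 - 0.814^83 ≈ 0.9999999618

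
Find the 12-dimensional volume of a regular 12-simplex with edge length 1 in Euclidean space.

Volume = 1^12 · √(13/2^12) / 12! ≈ 1.17613e-10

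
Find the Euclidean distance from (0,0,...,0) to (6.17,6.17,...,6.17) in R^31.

The space diagonal of an n-cube of side s is s√n. Here 6.17·√31 ≈ 34.3531.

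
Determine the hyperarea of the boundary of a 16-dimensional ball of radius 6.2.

S_16(6.2) = 2·π^(16/2)·(6.2)^15 / Γ(16/2) ≈ 2.89517e+12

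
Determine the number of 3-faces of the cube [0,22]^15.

Number of 3-faces = C(15,3) · 2^(15-3) = 455 · 4096 = 1863680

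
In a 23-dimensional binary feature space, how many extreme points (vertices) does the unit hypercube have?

An n-cube has 2^n vertices; for n = 23 that is 2^23 = 8388608.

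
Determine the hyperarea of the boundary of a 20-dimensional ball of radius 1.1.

S_20(1.1) = 2·π^(20/2)·(1.1)^19 / Γ(20/2) ≈ 3.15665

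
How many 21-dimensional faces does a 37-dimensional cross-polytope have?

f_21(37-orthoplex) = 2^22 · (37 choose 22) = 39276300510167040.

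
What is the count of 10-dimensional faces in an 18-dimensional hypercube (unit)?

Number of 10-faces = C(18,10) · 2^(18-10) = 43758 · 256 = 11202048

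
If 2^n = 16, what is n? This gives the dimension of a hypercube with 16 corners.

n = log_2(16) = 4.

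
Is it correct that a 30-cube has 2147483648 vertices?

False. The 30-cube has 2^30 = 1073741824 vertices.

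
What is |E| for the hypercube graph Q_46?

Each of the 2^46 = 70368744177664 vertices has degree 46; total edges = 46·2^46/2 = 1618481116086272.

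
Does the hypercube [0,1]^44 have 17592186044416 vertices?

True. The 44-cube has 2^44 = 17592186044416 vertices.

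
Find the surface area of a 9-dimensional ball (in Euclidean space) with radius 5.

S_9(5) = 2·π^(9/2)·(5)^8 / Γ(9/2) = 2500000·π^4/21 ≈ 1.15963e+07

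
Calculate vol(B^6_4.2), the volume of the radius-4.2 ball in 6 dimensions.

Volume = π^{6/2}·(4.2)^6/Γ(4) ≈ 28365.7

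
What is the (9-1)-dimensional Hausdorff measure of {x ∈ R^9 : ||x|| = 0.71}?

S_9(0.71) = 2·π^(9/2)·(0.71)^8 / Γ(9/2) ≈ 1.91702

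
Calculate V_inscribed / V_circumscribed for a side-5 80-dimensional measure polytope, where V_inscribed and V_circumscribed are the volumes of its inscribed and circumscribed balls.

The radii are 5/2 and 5√80/2, so the volume ratio is (1/√80)^80 = 80^{-80/2} ≈ 7.52316e-77.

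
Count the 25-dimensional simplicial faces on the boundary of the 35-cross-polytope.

Number of 25-faces = 2^(25+1) · C(35,25+1) = 67108864 · 70607460 = 4738386430525440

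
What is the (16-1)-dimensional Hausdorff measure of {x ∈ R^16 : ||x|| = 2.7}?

S = n·V_n(r)/r = 16·V_16(2.7)/2.7 (volume-to-surface relation), giving 1.11238e+07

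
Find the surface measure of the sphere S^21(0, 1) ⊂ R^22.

|∂B_22(1)| = π^11/1814400 ≈ 0.162149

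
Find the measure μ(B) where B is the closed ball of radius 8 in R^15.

V_15(8) = π^(15/2) · (8)^15 / Γ(15/2 + 1) = 9007199254740992·π^7/2027025 ≈ 1.34208e+13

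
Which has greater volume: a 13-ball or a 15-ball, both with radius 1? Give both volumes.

V_13(1) ≈ 0.910629. V_15(1) ≈ 0.381443. The 13-ball is larger.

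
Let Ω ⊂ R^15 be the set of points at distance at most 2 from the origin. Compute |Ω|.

V = 8388608·π^7/2027025 ≈ 12499.1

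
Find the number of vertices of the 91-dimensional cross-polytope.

An n-cross-polytope has 2n vertices; here n = 91, giving 182.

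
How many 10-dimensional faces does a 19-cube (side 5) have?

Number of 10-faces = C(19,10) · 2^(19-10) = 92378 · 512 = 47297536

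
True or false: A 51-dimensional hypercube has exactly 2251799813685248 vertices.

True. The 51-cube has 2^51 = 2251799813685248 vertices.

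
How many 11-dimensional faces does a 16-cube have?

An n-cube has C(n,k)·2^(n-k) k-faces. Here C(16,11)·2^5 = 4368·32 = 139776.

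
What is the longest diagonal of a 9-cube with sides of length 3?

d = √(3² + 3² + ... + 3²) [9 terms] = √(9·3²) = 3√9 = 9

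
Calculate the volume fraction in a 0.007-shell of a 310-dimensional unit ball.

Shell fraction = 1 - (1-0.007)^310 ≈ 0.88669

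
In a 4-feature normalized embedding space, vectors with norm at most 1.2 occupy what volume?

The n-ball volume is π^(n/2)·r^n/Γ(n/2+1). With n=4, r=1.2: V ≈ 10.2328.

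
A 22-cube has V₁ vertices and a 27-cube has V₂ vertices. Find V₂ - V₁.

V₁ = 2^22 = 4194304. V₂ = 2^27 = 134217728. V₂ - V₁ = 130023424.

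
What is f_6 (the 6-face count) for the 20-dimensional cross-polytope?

f_6(20-orthoplex) = 2^7 · (20 choose 7) = 9922560.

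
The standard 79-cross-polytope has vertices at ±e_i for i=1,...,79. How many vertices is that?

Number of vertices = 2n = 158.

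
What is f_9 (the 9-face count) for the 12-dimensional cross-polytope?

Number of 9-faces = 2^(9+1) · C(12,9+1) = 1024 · 66 = 67584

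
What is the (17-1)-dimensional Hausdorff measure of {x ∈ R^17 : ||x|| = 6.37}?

S = n·V_n(r)/r = 17·V_17(6.37)/6.37 (volume-to-surface relation), giving 1.76133e+13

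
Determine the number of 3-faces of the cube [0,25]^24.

f_3(24-cube) = (24 choose 3) · 2^21 = 4244635648.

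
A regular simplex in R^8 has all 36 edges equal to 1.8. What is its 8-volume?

V = (1.8^8 / 8!) · √((8+1) / 2^8) ≈ 0.000512461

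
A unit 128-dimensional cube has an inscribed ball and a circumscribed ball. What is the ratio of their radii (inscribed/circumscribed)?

r_in / r_out = (1/2) / (1√128/2) = 1/√128 ≈ 0.0883883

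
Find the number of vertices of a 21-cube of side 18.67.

Each vertex is a binary string of length 21, so there are 2^21 = 2097152.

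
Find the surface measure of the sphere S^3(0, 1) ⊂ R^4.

|∂B_4(1)| = 2·π^2 ≈ 19.7392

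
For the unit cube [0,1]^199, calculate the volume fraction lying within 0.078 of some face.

1 - (1 - 2·0.078)^199 = 1 - 0.844^199 ≈ 1 - 2.199e-15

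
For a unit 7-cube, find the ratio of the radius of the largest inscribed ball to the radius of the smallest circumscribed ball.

r_in / r_out = (1/2) / (1√7/2) = 1/√7 ≈ 0.377964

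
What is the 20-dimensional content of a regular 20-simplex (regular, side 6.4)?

For a regular n-simplex with edge a, V = (a^n / n!)·√((n+1)/2^n). With a=6.4, n=20: V ≈ 2.44503e-05.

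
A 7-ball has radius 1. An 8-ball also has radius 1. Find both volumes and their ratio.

V_7(1) ≈ 4.72477. V_8(1) ≈ 4.05871. Ratio V_7/V_8 ≈ 1.164.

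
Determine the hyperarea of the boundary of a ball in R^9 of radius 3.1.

|∂B_9(3.1)| ≈ 253194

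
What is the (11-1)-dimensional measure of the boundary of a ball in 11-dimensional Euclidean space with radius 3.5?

S = n·V_n(r)/r = 11·V_11(3.5)/3.5 (volume-to-surface relation), giving 40353607·π^5/2160 ≈ 5.71713e+06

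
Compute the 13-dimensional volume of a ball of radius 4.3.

Volume = π^{13/2}·(4.3)^13/Γ(15/2) ≈ 1.5647e+08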